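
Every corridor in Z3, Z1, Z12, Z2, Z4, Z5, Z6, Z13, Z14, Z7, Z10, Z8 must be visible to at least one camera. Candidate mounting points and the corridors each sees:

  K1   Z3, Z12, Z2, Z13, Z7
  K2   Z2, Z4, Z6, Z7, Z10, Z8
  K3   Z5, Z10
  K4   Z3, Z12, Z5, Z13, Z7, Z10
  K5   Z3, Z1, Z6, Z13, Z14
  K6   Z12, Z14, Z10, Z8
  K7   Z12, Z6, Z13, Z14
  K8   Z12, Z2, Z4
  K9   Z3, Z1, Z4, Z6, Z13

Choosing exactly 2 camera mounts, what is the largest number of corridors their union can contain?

10

Choosing K2, K4 covers {Z3, Z12, Z2, Z4, Z5, Z6, Z13, Z7, Z10, Z8} — 10 corridors.
No choice of 2 camera mounts does better; here Z1, Z14 are left uncovered.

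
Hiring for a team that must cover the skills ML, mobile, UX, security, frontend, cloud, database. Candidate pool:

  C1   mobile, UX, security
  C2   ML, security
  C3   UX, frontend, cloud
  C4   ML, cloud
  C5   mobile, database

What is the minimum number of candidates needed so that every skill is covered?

C2, C3, C5 together cover {ML, mobile, UX, security, frontend, cloud, database} — every skill.
No 2 of the 5 candidates cover everything (all 10 pairs fall short), so 3 is minimum.

3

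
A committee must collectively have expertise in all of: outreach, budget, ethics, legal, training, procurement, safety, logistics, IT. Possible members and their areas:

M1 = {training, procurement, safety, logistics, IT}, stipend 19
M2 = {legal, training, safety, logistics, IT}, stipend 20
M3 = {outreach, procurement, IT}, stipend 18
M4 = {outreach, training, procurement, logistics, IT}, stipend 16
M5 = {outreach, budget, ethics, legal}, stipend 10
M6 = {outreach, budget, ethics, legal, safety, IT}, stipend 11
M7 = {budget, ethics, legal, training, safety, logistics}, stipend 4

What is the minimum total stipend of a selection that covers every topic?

20

M4, M7 cover every topic at stipend 16 + 4 = 20.
Any cover uses at least 2 members; among all covering selections none totals below 20.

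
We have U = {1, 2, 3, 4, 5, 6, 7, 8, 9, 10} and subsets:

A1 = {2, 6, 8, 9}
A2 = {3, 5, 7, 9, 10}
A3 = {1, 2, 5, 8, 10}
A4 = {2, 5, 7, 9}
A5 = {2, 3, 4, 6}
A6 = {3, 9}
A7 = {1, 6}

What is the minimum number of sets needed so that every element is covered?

A2, A3, A5 together cover {1, 2, 3, 4, 5, 6, 7, 8, 9, 10} — every element.
No 2 of the 7 sets cover everything (all 21 pairs fall short), so 3 is minimum.

3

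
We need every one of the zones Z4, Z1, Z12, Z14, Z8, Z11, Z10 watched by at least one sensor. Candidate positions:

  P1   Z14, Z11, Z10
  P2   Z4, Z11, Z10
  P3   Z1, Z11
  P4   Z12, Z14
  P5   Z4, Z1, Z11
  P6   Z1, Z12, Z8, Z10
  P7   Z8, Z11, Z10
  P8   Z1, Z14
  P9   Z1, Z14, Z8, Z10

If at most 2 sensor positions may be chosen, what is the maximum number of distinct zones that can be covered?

6

Choosing P1, P6 covers {Z1, Z12, Z14, Z8, Z11, Z10} — 6 zones.
No choice of 2 sensor positions does better; here Z4 is left uncovered.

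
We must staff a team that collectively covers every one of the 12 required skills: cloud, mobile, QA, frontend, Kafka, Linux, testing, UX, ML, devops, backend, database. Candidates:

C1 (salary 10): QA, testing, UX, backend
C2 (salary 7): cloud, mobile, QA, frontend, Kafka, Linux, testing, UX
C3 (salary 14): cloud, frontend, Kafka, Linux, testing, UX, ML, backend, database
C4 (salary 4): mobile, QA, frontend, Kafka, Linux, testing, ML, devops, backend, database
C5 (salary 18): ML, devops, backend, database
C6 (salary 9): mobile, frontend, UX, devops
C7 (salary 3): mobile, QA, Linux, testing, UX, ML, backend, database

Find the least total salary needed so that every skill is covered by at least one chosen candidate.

11

C2, C4 cover every skill at salary 7 + 4 = 11.
Any cover uses at least 2 candidates; among all covering selections none totals below 11.
Greedy by coverage-per-salary would pick C7, C4, C2 for 14 — worse than the optimum 11.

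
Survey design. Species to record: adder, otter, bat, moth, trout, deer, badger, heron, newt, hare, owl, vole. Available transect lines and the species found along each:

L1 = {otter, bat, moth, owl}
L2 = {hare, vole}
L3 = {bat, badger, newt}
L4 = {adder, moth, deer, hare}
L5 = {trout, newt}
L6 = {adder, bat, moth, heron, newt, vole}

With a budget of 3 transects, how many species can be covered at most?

Choosing L1, L4, L6 covers {adder, otter, bat, moth, deer, heron, newt, hare, owl, vole} — 10 species.
No choice of 3 transects does better; here trout, badger are left uncovered.

10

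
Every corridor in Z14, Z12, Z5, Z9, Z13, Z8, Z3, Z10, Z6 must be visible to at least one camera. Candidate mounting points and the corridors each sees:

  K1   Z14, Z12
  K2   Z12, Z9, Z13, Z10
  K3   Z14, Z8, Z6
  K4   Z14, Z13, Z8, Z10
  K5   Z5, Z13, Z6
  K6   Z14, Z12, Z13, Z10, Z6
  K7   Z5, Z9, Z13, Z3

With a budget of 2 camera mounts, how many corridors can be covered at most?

Choosing K6, K7 covers {Z14, Z12, Z5, Z9, Z13, Z3, Z10, Z6} — 8 corridors.
No choice of 2 camera mounts does better; here Z8 is left uncovered.

8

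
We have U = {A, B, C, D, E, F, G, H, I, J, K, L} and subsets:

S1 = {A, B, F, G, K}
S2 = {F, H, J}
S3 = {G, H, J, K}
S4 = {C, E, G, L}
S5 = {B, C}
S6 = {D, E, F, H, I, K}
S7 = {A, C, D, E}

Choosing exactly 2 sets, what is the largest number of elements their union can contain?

Choosing S1, S6 covers {A, B, D, E, F, G, H, I, K} — 9 elements.
No choice of 2 sets does better; here C, J, L are left uncovered.

9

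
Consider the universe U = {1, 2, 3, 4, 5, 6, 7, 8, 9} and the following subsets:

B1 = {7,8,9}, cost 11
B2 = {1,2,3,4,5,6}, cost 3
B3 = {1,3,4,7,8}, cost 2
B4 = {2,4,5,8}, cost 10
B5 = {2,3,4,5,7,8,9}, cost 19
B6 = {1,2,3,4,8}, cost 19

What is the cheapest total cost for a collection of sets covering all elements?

B1, B2 cover every element at cost 11 + 3 = 14.
Any cover uses at least 2 sets; among all covering selections none totals below 14.

14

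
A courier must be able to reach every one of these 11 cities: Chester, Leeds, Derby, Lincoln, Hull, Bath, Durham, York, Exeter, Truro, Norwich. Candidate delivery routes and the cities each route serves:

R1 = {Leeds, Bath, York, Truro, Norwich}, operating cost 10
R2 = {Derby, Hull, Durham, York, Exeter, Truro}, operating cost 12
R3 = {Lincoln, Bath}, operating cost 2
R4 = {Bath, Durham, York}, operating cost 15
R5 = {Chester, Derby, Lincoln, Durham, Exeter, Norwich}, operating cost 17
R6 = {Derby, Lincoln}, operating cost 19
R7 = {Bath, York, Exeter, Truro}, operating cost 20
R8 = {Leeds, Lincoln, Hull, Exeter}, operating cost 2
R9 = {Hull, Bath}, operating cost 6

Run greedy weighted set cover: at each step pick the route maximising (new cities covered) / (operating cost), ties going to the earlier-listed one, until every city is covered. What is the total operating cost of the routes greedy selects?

33

Pick 1: R8 adds 4 new (Leeds, Lincoln, Hull, Exeter) at operating cost 2 (ratio 4/2).
Pick 2: R3 adds 1 new (Bath) at operating cost 2 (ratio 1/2).
Pick 3: R2 adds 4 new (Derby, Durham, York, Truro) at operating cost 12 (ratio 4/12).
Pick 4: R5 adds 2 new (Chester, Norwich) at operating cost 17 (ratio 2/17).
Greedy total operating cost: 2 + 2 + 12 + 17 = 33. (The true optimum is 29, so greedy overshoots here.)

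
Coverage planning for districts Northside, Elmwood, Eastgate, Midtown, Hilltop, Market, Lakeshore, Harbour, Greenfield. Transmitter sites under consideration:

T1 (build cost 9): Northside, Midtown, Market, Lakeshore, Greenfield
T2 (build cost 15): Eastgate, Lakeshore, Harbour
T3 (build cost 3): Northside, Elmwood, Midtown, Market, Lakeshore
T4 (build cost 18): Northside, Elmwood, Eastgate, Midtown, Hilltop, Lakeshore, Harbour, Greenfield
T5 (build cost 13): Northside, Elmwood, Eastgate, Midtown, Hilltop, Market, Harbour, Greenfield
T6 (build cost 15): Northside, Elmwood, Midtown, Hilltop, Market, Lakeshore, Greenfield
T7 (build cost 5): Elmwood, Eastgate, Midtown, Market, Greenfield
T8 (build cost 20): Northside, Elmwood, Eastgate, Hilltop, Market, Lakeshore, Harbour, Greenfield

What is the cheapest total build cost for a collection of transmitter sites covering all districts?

16

T3, T5 cover every district at build cost 3 + 13 = 16.
Any cover uses at least 2 transmitter sites; among all covering selections none totals below 16.
Greedy by coverage-per-build cost would pick T3, T7, T5 for 21 — worse than the optimum 16.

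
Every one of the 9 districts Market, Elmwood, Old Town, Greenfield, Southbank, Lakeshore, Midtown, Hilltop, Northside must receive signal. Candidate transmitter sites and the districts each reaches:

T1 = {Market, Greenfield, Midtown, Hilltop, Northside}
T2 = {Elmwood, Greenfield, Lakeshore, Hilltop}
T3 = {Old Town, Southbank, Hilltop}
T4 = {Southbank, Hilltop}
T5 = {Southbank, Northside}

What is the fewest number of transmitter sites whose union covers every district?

3

T1, T2, T3 together cover {Market, Elmwood, Old Town, Greenfield, Southbank, Lakeshore, Midtown, Hilltop, Northside} — every district.
No 2 of the 5 transmitter sites cover everything (all 10 pairs fall short), so 3 is minimum.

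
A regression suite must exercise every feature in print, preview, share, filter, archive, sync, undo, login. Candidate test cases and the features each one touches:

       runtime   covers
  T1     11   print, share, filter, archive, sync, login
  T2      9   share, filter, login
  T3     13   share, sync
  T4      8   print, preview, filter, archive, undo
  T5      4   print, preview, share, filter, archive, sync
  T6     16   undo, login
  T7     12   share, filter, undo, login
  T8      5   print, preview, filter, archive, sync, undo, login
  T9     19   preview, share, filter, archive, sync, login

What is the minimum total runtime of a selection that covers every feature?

9

T5, T8 cover every feature at runtime 4 + 5 = 9.
Any cover uses at least 2 test cases; among all covering selections none totals below 9.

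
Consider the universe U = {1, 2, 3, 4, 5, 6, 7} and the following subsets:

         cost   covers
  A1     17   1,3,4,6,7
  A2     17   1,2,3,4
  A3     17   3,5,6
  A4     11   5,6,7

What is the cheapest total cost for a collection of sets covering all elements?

28

A2, A4 cover every element at cost 17 + 11 = 28.
Any cover uses at least 2 sets; among all covering selections none totals below 28.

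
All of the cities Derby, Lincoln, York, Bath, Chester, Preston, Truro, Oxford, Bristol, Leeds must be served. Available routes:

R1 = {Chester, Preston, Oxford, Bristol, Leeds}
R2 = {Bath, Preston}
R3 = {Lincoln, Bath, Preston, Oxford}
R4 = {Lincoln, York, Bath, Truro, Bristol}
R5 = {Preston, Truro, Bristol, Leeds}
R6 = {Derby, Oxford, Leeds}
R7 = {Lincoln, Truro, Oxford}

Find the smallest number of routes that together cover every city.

3

R1, R4, R6 together cover {Derby, Lincoln, York, Bath, Chester, Preston, Truro, Oxford, Bristol, Leeds} — every city.
No 2 of the 7 routes cover everything (all 21 pairs fall short), so 3 is minimum.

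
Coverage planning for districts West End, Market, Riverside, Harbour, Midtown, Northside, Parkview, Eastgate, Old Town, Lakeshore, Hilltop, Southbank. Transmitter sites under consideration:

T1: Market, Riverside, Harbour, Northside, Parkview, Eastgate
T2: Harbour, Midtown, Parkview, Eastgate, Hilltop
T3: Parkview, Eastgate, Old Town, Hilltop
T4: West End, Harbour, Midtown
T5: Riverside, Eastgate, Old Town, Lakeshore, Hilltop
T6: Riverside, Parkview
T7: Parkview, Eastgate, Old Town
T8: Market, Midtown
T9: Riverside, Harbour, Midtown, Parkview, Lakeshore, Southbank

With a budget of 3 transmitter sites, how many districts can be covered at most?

Choosing T1, T3, T9 covers {Market, Riverside, Harbour, Midtown, Northside, Parkview, Eastgate, Old Town, Lakeshore, Hilltop, Southbank} — 11 districts.
No choice of 3 transmitter sites does better; here West End is left uncovered.

11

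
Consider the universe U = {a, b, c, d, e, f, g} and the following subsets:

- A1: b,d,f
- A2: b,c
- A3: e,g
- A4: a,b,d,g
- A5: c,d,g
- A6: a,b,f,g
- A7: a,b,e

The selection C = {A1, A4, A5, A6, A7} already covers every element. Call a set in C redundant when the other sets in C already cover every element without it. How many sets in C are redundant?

Drop A1: the rest still cover every element — redundant.
Drop A4: the rest still cover every element — redundant.
Drop A5: c uncovered — not redundant.
Drop A6: the rest still cover every element — redundant.
Drop A7: e uncovered — not redundant.
3 redundant: A1, A4, A6.

3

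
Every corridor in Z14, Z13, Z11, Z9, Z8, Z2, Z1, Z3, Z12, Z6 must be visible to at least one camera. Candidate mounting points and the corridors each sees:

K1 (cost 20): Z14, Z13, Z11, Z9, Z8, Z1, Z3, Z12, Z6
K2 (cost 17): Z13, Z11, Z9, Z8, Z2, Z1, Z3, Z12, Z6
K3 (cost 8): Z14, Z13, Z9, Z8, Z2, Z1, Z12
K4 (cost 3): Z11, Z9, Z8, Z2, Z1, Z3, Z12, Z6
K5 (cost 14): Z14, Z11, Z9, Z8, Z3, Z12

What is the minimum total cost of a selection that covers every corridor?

K3, K4 cover every corridor at cost 8 + 3 = 11.
Any cover uses at least 2 camera mounts; among all covering selections none totals below 11.

11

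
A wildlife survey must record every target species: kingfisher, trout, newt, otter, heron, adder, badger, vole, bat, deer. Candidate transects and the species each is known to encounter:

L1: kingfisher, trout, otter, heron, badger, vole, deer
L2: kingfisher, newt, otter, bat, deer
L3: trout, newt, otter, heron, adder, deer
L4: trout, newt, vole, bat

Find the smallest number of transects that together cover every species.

3

L1, L2, L3 together cover {kingfisher, trout, newt, otter, heron, adder, badger, vole, bat, deer} — every species.
No 2 of the 4 transects cover everything (all 6 pairs fall short), so 3 is minimum.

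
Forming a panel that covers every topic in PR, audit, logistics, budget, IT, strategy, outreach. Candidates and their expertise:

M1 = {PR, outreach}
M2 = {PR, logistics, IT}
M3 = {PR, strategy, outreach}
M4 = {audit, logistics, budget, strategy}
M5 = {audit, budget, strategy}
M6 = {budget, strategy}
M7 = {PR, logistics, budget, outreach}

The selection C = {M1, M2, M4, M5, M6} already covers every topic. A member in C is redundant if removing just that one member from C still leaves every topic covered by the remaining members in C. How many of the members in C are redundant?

3

Drop M1: outreach uncovered — not redundant.
Drop M2: IT uncovered — not redundant.
Drop M4: the rest still cover every topic — redundant.
Drop M5: the rest still cover every topic — redundant.
Drop M6: the rest still cover every topic — redundant.
3 redundant: M4, M5, M6.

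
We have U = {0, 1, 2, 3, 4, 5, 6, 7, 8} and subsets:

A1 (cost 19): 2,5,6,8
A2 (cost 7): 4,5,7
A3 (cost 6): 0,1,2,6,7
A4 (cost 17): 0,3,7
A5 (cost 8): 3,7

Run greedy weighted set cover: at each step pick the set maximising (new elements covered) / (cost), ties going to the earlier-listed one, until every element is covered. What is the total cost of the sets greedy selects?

Pick 1: A3 adds 5 new (0, 1, 2, 6, 7) at cost 6 (ratio 5/6).
Pick 2: A2 adds 2 new (4, 5) at cost 7 (ratio 2/7).
Pick 3: A5 adds 1 new (3) at cost 8 (ratio 1/8).
Pick 4: A1 adds 1 new (8) at cost 19 (ratio 1/19).
Greedy total cost: 6 + 7 + 8 + 19 = 40.

40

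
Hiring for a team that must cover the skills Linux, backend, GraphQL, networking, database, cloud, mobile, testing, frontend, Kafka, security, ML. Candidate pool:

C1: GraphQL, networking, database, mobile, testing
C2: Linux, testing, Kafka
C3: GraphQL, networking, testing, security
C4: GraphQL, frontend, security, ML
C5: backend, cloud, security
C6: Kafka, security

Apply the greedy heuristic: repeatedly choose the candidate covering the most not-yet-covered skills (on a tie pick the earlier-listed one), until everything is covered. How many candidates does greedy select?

4

Pick 1: C1 covers 5 new skills (GraphQL, networking, database, mobile, testing).
Pick 2: C4 covers 3 new skills (frontend, security, ML).
Pick 3: C2 covers 2 new skills (Linux, Kafka).
Pick 4: C5 covers 2 new skills (backend, cloud).
Greedy uses 4 candidates.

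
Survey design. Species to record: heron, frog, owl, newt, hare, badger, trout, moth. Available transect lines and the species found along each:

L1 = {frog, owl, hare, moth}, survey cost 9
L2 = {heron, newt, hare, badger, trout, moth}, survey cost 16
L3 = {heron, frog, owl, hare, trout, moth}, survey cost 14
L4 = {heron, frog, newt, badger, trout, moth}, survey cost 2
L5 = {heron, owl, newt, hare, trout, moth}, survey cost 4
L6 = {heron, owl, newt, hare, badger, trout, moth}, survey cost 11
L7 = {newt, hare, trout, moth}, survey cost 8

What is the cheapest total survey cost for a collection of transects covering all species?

L4, L5 cover every species at survey cost 2 + 4 = 6.
Any cover uses at least 2 transects; among all covering selections none totals below 6.

6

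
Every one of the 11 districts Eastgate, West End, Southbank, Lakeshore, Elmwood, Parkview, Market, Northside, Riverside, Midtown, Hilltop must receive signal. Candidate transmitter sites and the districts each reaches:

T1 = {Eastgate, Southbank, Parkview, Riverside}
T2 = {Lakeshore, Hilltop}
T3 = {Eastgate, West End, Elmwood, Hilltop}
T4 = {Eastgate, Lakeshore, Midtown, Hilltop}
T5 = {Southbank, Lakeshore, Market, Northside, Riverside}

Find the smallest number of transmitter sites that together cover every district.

4

T1, T3, T4, T5 together cover {Eastgate, West End, Southbank, Lakeshore, Elmwood, Parkview, Market, Northside, Riverside, Midtown, Hilltop} — every district.
No 3 of the 5 transmitter sites cover everything (all 10 triples fall short), so 4 is minimum.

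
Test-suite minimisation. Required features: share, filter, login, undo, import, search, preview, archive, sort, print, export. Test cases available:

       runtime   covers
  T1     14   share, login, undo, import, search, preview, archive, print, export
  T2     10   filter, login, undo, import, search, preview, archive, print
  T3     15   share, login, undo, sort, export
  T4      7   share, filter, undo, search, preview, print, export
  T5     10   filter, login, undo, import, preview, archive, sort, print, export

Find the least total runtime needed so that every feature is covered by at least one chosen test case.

T4, T5 cover every feature at runtime 7 + 10 = 17.
Any cover uses at least 2 test cases; among all covering selections none totals below 17.

17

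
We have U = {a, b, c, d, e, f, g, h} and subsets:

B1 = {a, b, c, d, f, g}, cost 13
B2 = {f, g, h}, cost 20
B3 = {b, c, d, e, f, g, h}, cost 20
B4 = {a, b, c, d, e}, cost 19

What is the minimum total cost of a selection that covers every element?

B1, B3 cover every element at cost 13 + 20 = 33.
Any cover uses at least 2 sets; among all covering selections none totals below 33.

33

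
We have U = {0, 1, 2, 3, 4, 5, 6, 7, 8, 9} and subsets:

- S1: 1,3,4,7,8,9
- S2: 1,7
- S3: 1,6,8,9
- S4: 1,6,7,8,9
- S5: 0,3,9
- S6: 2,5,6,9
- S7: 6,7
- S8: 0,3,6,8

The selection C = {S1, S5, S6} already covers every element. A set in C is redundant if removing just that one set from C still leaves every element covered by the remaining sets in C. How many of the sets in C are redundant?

Drop S1: 1, 4, 7, 8 uncovered — not redundant.
Drop S5: 0 uncovered — not redundant.
Drop S6: 2, 5, 6 uncovered — not redundant.
None of the sets in C is redundant.

0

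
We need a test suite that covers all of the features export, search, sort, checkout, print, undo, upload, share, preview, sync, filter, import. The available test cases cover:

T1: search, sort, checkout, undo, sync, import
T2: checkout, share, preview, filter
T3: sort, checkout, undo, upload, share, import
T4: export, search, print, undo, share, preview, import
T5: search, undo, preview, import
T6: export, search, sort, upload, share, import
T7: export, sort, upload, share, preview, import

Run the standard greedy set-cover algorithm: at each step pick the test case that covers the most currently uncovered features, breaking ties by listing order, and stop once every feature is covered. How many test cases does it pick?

Pick 1: T4 covers 7 new features (export, search, print, undo, share, preview, import).
Pick 2: T1 covers 3 new features (sort, checkout, sync).
Pick 3: T2 covers 1 new features (filter).
Pick 4: T3 covers 1 new features (upload).
Greedy uses 4 test cases.

4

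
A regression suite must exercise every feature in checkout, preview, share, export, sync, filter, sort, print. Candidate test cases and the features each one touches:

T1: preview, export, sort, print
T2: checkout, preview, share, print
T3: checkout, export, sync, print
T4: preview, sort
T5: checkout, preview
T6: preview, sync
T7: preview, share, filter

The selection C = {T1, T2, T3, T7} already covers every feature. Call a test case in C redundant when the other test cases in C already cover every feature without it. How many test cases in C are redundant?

Drop T1: sort uncovered — not redundant.
Drop T2: the rest still cover every feature — redundant.
Drop T3: sync uncovered — not redundant.
Drop T7: filter uncovered — not redundant.
1 redundant: T2.

1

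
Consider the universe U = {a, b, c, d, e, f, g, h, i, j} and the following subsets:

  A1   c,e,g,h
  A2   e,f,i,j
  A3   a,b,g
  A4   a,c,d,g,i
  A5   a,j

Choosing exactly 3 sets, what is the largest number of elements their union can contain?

9

Choosing A1, A2, A3 covers {a, b, c, e, f, g, h, i, j} — 9 elements.
No choice of 3 sets does better; here d is left uncovered.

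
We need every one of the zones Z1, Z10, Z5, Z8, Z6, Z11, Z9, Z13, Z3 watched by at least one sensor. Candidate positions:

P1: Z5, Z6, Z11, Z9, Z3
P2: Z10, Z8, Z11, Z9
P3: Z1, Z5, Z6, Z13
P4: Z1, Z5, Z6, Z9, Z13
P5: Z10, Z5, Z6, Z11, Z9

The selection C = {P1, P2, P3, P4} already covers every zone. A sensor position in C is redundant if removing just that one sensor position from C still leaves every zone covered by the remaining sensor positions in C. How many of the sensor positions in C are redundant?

2

Drop P1: Z3 uncovered — not redundant.
Drop P2: Z10, Z8 uncovered — not redundant.
Drop P3: the rest still cover every zone — redundant.
Drop P4: the rest still cover every zone — redundant.
2 redundant: P3, P4.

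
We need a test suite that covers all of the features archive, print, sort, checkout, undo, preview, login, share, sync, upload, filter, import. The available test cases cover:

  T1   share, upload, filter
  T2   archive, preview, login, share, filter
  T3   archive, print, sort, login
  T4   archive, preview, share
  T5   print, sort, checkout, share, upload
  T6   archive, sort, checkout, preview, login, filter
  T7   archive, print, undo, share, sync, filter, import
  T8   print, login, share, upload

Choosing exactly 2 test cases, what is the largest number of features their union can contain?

Choosing T6, T7 covers {archive, print, sort, checkout, undo, preview, login, share, sync, filter, import} — 11 features.
No choice of 2 test cases does better; here upload is left uncovered.

11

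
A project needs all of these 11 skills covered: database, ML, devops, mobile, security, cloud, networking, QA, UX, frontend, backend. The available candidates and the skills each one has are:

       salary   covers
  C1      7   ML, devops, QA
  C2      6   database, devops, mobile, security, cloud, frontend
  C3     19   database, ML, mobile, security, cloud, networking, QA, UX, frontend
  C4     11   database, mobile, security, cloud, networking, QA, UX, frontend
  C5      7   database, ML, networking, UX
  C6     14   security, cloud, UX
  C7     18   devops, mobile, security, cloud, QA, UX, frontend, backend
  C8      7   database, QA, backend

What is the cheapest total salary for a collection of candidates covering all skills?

C2, C5, C8 cover every skill at salary 6 + 7 + 7 = 20.
Any cover uses at least 2 candidates; among all covering selections none totals below 20.

20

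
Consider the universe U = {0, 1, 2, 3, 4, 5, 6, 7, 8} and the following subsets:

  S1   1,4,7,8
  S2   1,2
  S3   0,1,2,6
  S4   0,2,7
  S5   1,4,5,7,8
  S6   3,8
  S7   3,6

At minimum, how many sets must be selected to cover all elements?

3

S3, S5, S6 together cover {0, 1, 2, 3, 4, 5, 6, 7, 8} — every element.
No 2 of the 7 sets cover everything (all 21 pairs fall short), so 3 is minimum.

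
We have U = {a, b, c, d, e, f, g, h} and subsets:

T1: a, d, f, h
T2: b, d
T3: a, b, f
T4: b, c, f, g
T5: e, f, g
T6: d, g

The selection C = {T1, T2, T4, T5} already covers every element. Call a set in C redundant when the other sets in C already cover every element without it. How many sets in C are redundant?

Drop T1: a, h uncovered — not redundant.
Drop T2: the rest still cover every element — redundant.
Drop T4: c uncovered — not redundant.
Drop T5: e uncovered — not redundant.
1 redundant: T2.

1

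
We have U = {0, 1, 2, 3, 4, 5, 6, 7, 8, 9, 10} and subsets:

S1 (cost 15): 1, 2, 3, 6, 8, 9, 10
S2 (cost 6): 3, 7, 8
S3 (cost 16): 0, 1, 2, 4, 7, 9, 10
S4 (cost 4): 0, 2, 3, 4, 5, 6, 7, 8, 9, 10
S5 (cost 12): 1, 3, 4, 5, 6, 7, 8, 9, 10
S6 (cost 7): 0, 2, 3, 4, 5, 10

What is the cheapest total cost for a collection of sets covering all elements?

16

S4, S5 cover every element at cost 4 + 12 = 16.
Any cover uses at least 2 sets; among all covering selections none totals below 16.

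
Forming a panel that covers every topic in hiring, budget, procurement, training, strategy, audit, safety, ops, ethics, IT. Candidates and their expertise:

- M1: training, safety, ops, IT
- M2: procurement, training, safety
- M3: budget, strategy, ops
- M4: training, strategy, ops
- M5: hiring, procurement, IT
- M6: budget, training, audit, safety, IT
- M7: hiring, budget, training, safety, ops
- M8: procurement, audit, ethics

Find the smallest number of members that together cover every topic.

M1, M3, M5, M8 together cover {hiring, budget, procurement, training, strategy, audit, safety, ops, ethics, IT} — every topic.
No 3 of the 8 members cover everything (all 56 triples fall short), so 4 is minimum.

4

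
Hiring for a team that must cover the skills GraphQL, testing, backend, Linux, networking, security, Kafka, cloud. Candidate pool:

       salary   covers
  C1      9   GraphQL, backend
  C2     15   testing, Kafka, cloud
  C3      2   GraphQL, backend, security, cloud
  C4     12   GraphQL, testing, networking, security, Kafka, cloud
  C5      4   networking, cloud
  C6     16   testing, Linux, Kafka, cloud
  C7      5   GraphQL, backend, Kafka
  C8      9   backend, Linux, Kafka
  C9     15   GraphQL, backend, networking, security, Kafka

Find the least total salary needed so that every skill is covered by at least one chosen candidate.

C4, C8 cover every skill at salary 12 + 9 = 21.
Any cover uses at least 2 candidates; among all covering selections none totals below 21.
Greedy by coverage-per-salary would pick C3, C4, C8 for 23 — worse than the optimum 21.

21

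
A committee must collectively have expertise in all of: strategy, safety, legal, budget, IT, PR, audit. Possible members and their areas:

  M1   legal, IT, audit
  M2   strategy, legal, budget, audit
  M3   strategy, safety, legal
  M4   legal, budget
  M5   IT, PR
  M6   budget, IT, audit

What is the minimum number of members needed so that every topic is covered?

M2, M3, M5 together cover {strategy, safety, legal, budget, IT, PR, audit} — every topic.
No 2 of the 6 members cover everything (all 15 pairs fall short), so 3 is minimum.

3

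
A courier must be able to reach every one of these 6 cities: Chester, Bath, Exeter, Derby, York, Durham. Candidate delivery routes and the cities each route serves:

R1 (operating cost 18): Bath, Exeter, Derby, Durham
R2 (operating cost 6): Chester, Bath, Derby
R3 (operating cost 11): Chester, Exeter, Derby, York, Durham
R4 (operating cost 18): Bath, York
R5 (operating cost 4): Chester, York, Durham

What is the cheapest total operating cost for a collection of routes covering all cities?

17

R2, R3 cover every city at operating cost 6 + 11 = 17.
Any cover uses at least 2 routes; among all covering selections none totals below 17.
Greedy by coverage-per-operating cost would pick R5, R2, R3 for 21 — worse than the optimum 17.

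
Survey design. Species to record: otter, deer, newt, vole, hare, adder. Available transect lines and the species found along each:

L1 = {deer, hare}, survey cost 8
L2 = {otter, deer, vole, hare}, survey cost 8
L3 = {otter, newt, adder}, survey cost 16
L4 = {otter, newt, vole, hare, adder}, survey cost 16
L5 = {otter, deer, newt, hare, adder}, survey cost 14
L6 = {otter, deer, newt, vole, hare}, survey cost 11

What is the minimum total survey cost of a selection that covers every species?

L2, L5 cover every species at survey cost 8 + 14 = 22.
Any cover uses at least 2 transects; among all covering selections none totals below 22.

22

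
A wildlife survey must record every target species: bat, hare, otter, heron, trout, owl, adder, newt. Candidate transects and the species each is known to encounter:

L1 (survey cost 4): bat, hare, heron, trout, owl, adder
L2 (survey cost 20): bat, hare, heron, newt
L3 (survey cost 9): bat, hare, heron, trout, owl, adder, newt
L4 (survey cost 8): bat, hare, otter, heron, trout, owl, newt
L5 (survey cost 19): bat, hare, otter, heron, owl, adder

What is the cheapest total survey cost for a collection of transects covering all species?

L1, L4 cover every species at survey cost 4 + 8 = 12.
Any cover uses at least 2 transects; among all covering selections none totals below 12.

12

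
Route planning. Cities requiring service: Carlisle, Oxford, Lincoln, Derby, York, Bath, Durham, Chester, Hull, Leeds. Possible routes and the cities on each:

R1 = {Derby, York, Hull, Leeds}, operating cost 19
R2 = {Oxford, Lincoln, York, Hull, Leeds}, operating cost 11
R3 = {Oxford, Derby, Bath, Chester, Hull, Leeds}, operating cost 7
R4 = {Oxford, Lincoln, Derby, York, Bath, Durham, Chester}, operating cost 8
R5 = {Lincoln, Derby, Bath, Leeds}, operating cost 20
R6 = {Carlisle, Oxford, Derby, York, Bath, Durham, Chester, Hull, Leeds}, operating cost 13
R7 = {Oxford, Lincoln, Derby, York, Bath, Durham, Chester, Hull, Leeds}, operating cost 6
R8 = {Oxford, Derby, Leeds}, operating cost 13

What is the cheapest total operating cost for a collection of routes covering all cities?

R6, R7 cover every city at operating cost 13 + 6 = 19.
Any cover uses at least 2 routes; among all covering selections none totals below 19.

19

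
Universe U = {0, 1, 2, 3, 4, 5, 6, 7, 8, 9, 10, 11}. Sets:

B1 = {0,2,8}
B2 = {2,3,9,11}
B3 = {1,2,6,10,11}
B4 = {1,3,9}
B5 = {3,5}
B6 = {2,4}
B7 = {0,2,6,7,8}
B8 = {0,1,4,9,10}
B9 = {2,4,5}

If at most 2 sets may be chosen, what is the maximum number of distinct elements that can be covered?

9

Choosing B7, B8 covers {0, 1, 2, 4, 6, 7, 8, 9, 10} — 9 elements.
No choice of 2 sets does better; here 3, 5, 11 are left uncovered.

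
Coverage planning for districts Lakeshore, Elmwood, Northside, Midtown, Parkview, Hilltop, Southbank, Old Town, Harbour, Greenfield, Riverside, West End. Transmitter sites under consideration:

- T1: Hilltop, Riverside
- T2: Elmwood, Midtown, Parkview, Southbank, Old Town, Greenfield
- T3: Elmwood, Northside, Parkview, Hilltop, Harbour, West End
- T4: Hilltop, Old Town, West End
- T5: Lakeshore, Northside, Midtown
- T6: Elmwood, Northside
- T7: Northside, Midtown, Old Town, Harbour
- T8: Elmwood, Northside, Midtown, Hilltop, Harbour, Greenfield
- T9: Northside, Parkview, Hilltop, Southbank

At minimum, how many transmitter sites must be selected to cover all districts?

4

T1, T2, T3, T5 together cover {Lakeshore, Elmwood, Northside, Midtown, Parkview, Hilltop, Southbank, Old Town, Harbour, Greenfield, Riverside, West End} — every district.
No 3 of the 9 transmitter sites cover everything (all 84 triples fall short), so 4 is minimum.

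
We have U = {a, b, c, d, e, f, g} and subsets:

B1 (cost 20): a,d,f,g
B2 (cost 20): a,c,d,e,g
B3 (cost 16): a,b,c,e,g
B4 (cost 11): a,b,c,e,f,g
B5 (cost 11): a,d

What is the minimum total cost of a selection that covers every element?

B4, B5 cover every element at cost 11 + 11 = 22.
Any cover uses at least 2 sets; among all covering selections none totals below 22.

22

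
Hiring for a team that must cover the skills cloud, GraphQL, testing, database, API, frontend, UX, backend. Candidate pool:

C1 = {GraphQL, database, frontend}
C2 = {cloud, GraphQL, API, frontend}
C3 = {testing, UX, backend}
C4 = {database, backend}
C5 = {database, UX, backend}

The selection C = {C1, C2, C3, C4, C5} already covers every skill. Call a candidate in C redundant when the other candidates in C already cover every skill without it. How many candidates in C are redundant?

Drop C1: the rest still cover every skill — redundant.
Drop C2: cloud, API uncovered — not redundant.
Drop C3: testing uncovered — not redundant.
Drop C4: the rest still cover every skill — redundant.
Drop C5: the rest still cover every skill — redundant.
3 redundant: C1, C4, C5.

3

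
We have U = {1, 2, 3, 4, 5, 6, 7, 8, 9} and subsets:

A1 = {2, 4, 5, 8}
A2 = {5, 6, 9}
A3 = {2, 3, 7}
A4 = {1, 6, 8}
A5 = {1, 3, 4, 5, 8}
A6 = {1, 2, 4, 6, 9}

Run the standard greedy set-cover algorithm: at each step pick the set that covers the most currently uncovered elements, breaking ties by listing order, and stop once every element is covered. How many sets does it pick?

Pick 1: A5 covers 5 new elements (1, 3, 4, 5, 8).
Pick 2: A6 covers 3 new elements (2, 6, 9).
Pick 3: A3 covers 1 new elements (7).
Greedy uses 3 sets.

3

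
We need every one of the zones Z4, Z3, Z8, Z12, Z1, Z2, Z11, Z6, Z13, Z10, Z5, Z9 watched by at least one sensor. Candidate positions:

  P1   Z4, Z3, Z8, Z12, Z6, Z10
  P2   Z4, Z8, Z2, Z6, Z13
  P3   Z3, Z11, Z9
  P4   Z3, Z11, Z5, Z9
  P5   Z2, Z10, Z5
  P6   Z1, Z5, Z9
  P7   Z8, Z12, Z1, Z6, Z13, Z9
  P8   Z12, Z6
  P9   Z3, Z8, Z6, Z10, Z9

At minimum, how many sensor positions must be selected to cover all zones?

P1, P2, P3, P6 together cover {Z4, Z3, Z8, Z12, Z1, Z2, Z11, Z6, Z13, Z10, Z5, Z9} — every zone.
No 3 of the 9 sensor positions cover everything (all 84 triples fall short), so 4 is minimum.

4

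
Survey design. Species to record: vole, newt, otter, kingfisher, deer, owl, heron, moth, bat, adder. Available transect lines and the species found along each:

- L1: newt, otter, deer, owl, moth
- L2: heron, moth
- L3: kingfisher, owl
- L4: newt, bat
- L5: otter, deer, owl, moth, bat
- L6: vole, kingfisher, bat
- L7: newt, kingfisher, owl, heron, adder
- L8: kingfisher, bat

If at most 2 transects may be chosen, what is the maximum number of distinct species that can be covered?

Choosing L5, L7 covers {newt, otter, kingfisher, deer, owl, heron, moth, bat, adder} — 9 species.
No choice of 2 transects does better; here vole is left uncovered.

9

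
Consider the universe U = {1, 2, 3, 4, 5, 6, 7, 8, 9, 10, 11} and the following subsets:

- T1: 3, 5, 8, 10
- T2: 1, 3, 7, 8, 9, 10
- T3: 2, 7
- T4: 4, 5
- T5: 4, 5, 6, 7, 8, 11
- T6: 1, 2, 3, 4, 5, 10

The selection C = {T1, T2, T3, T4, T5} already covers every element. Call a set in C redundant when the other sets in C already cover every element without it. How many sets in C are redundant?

2

Drop T1: the rest still cover every element — redundant.
Drop T2: 1, 9 uncovered — not redundant.
Drop T3: 2 uncovered — not redundant.
Drop T4: the rest still cover every element — redundant.
Drop T5: 6, 11 uncovered — not redundant.
2 redundant: T1, T4.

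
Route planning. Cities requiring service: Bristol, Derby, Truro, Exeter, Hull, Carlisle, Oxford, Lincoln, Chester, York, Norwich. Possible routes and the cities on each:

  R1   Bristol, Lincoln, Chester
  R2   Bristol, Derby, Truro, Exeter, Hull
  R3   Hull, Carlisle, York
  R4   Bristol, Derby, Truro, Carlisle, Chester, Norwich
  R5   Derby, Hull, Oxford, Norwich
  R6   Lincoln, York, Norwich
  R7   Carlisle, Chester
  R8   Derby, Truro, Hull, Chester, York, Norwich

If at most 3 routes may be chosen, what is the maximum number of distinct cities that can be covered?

Choosing R2, R4, R6 covers {Bristol, Derby, Truro, Exeter, Hull, Carlisle, Lincoln, Chester, York, Norwich} — 10 cities.
No choice of 3 routes does better; here Oxford is left uncovered.

10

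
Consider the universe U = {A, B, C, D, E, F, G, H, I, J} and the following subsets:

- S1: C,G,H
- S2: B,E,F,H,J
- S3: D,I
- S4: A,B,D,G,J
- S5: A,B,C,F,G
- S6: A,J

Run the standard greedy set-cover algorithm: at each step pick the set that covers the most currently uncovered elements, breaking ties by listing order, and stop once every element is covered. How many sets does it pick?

4

Pick 1: S2 covers 5 new elements (B, E, F, H, J).
Pick 2: S4 covers 3 new elements (A, D, G).
Pick 3: S1 covers 1 new elements (C).
Pick 4: S3 covers 1 new elements (I).
Greedy uses 4 sets. (The true minimum is 3.)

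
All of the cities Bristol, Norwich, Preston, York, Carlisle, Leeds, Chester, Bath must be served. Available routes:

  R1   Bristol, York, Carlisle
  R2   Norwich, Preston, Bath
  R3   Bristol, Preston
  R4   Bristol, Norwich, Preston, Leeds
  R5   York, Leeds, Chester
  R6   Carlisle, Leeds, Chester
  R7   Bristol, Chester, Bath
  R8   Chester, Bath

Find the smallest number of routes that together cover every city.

R1, R2, R5 together cover {Bristol, Norwich, Preston, York, Carlisle, Leeds, Chester, Bath} — every city.
No 2 of the 8 routes cover everything (all 28 pairs fall short), so 3 is minimum.

3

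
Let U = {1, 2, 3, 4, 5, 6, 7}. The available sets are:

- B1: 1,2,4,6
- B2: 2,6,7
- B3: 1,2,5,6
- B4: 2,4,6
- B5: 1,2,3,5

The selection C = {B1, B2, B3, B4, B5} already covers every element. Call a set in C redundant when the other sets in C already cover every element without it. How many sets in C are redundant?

3

Drop B1: the rest still cover every element — redundant.
Drop B2: 7 uncovered — not redundant.
Drop B3: the rest still cover every element — redundant.
Drop B4: the rest still cover every element — redundant.
Drop B5: 3 uncovered — not redundant.
3 redundant: B1, B3, B4.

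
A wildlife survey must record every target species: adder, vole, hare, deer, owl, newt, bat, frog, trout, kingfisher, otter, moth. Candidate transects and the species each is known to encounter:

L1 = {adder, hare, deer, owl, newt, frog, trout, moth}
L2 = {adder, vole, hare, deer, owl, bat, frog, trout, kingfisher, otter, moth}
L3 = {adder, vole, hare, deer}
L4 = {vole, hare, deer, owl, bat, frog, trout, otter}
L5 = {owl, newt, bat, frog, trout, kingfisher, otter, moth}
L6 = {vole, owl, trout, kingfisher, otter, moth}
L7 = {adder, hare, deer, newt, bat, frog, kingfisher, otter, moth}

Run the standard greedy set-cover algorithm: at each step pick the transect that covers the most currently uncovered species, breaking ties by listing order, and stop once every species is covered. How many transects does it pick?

2

Pick 1: L2 covers 11 new species (adder, vole, hare, deer, owl, bat, frog, trout, kingfisher, otter, moth).
Pick 2: L1 covers 1 new species (newt).
Greedy uses 2 transects.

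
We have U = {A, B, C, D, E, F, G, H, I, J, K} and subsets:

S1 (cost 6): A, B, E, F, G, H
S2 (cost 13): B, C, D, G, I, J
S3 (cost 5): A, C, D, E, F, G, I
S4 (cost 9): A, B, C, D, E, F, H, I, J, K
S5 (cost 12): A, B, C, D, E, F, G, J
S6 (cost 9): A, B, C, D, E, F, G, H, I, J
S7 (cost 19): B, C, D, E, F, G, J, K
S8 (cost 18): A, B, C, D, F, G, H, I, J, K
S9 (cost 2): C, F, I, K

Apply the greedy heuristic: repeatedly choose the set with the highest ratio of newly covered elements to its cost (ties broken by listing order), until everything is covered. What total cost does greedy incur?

Pick 1: S9 adds 4 new (C, F, I, K) at cost 2 (ratio 4/2).
Pick 2: S1 adds 5 new (A, B, E, G, H) at cost 6 (ratio 5/6).
Pick 3: S4 adds 2 new (D, J) at cost 9 (ratio 2/9).
Greedy total cost: 2 + 6 + 9 = 17. (The true optimum is 11, so greedy overshoots here.)

17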